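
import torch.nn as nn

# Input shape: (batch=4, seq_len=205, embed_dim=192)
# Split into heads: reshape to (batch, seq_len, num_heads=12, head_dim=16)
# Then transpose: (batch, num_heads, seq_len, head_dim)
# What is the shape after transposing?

Input shape: (4, 205, 192)
  -> after reshape: (4, 205, 12, 16)
Output shape: (4, 12, 205, 16)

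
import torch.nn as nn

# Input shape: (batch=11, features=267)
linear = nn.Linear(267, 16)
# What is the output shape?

Input shape: (11, 267)
Output shape: (11, 16)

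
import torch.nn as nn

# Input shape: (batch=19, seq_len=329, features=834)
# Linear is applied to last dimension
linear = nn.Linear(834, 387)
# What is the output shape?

Input shape: (19, 329, 834)
Output shape: (19, 329, 387)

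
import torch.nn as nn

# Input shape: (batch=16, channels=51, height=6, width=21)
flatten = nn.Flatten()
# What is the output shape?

Input shape: (16, 51, 6, 21)
Output shape: (16, 6426)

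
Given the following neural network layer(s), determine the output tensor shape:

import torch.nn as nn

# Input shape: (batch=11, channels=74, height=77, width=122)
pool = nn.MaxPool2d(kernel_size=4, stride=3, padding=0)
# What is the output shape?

Input shape: (11, 74, 77, 122)
Output shape: (11, 74, 25, 40)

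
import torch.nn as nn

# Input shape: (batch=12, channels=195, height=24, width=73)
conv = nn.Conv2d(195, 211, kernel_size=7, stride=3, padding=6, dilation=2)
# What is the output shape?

Input shape: (12, 195, 24, 73)
Output shape: (12, 211, 8, 25)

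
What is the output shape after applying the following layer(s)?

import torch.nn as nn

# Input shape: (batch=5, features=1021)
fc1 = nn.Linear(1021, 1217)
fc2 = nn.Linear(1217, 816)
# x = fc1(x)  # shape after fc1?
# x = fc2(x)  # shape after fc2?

Input shape: (5, 1021)
  -> after fc1: (5, 1217)
Output shape: (5, 816)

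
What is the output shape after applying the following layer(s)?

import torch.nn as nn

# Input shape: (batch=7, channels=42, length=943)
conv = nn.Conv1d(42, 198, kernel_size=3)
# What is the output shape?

Input shape: (7, 42, 943)
Output shape: (7, 198, 941)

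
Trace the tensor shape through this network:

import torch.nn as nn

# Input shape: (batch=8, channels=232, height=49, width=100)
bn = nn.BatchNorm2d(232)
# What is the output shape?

Input shape: (8, 232, 49, 100)
Output shape: (8, 232, 49, 100)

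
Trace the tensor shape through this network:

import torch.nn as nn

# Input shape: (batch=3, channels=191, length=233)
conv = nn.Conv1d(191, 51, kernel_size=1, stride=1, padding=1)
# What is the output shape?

Input shape: (3, 191, 233)
Output shape: (3, 51, 235)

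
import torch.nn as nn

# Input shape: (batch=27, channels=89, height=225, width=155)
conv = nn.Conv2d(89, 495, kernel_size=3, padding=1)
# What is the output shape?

Input shape: (27, 89, 225, 155)
Output shape: (27, 495, 225, 155)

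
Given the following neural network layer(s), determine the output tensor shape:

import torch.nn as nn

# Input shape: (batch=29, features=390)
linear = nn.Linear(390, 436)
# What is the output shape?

Input shape: (29, 390)
Output shape: (29, 436)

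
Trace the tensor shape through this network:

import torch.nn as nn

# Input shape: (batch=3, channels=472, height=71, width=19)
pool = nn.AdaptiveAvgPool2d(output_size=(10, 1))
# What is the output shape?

Input shape: (3, 472, 71, 19)
Output shape: (3, 472, 10, 1)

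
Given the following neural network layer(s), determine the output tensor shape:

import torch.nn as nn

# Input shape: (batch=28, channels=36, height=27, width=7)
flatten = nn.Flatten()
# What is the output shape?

Input shape: (28, 36, 27, 7)
Output shape: (28, 6804)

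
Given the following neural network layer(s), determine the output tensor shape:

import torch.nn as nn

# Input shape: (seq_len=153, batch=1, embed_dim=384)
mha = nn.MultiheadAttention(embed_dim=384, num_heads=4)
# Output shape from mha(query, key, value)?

Input shape: (153, 1, 384)
Output shape: (153, 1, 384)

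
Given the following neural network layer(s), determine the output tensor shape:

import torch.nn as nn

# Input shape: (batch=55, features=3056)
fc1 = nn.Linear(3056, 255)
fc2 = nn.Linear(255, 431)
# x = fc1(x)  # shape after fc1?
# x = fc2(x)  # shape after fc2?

Input shape: (55, 3056)
  -> after fc1: (55, 255)
Output shape: (55, 431)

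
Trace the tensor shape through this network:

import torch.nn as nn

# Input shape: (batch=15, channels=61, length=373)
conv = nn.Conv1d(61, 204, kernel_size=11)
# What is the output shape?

Input shape: (15, 61, 373)
Output shape: (15, 204, 363)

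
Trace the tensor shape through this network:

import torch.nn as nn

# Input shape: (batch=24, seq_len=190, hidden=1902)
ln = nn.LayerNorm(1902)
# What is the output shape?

Input shape: (24, 190, 1902)
Output shape: (24, 190, 1902)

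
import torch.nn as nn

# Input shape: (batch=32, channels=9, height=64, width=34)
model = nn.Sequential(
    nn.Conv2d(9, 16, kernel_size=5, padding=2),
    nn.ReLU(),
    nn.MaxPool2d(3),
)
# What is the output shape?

Input shape: (32, 9, 64, 34)
  -> after Conv2d: (32, 16, 64, 34)
  -> after ReLU: (32, 16, 64, 34)
Output shape: (32, 16, 21, 11)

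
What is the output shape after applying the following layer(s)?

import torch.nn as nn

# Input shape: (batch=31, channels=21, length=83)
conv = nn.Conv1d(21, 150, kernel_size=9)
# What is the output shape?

Input shape: (31, 21, 83)
Output shape: (31, 150, 75)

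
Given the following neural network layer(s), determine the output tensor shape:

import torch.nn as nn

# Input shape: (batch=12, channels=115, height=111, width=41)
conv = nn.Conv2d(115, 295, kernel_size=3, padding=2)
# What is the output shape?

Input shape: (12, 115, 111, 41)
Output shape: (12, 295, 113, 43)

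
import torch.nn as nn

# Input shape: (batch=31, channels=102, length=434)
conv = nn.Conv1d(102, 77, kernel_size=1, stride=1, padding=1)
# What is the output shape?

Input shape: (31, 102, 434)
Output shape: (31, 77, 436)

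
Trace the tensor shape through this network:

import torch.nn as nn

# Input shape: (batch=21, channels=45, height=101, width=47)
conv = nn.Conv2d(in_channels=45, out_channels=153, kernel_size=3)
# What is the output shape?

Input shape: (21, 45, 101, 47)
Output shape: (21, 153, 99, 45)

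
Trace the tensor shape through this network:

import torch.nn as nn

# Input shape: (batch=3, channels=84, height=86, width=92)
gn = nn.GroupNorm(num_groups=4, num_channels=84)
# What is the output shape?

Input shape: (3, 84, 86, 92)
Output shape: (3, 84, 86, 92)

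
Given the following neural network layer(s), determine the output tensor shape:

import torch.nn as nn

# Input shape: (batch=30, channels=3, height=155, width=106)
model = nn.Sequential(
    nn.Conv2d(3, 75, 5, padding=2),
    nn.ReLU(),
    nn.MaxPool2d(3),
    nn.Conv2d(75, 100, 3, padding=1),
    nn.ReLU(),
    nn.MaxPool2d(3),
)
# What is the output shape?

Input shape: (30, 3, 155, 106)
  -> after first Conv2d: (30, 75, 155, 106)
  -> after first MaxPool2d: (30, 75, 51, 35)
  -> after second Conv2d: (30, 100, 51, 35)
Output shape: (30, 100, 17, 11)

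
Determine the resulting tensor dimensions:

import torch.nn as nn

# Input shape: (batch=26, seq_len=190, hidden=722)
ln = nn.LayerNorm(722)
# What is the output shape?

Input shape: (26, 190, 722)
Output shape: (26, 190, 722)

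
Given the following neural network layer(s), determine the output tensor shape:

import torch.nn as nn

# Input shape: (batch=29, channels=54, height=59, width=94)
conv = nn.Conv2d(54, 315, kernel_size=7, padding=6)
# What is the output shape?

Input shape: (29, 54, 59, 94)
Output shape: (29, 315, 65, 100)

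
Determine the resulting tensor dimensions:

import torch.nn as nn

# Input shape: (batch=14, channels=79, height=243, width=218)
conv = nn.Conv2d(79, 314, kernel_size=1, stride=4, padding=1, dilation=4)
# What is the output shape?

Input shape: (14, 79, 243, 218)
Output shape: (14, 314, 62, 55)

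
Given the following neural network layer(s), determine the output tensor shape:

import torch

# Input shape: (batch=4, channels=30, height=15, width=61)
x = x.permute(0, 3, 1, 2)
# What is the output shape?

Input shape: (4, 30, 15, 61)
Output shape: (4, 61, 30, 15)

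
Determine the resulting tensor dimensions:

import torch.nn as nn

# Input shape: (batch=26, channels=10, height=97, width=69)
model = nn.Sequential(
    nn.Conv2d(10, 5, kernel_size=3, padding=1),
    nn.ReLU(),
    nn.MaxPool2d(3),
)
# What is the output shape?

Input shape: (26, 10, 97, 69)
  -> after Conv2d: (26, 5, 97, 69)
  -> after ReLU: (26, 5, 97, 69)
Output shape: (26, 5, 32, 23)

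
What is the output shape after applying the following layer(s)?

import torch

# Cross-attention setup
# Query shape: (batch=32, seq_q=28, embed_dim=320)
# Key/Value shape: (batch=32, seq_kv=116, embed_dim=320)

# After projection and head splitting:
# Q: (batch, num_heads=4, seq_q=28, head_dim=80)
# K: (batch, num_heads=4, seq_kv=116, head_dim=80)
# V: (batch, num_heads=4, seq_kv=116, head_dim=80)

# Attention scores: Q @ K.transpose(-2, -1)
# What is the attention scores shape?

Input shape: (32, 28, 320)
Output shape: (32, 4, 28, 116)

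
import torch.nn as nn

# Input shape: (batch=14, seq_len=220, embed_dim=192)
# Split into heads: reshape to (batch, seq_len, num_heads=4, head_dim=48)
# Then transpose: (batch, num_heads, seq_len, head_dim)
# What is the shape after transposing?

Input shape: (14, 220, 192)
  -> after reshape: (14, 220, 4, 48)
Output shape: (14, 4, 220, 48)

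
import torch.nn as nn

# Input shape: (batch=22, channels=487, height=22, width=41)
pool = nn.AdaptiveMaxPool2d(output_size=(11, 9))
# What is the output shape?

Input shape: (22, 487, 22, 41)
Output shape: (22, 487, 11, 9)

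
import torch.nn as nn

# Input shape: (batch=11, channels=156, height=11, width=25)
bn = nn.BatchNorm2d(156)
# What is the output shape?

Input shape: (11, 156, 11, 25)
Output shape: (11, 156, 11, 25)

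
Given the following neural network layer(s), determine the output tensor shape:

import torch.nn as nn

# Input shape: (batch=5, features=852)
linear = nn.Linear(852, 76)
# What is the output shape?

Input shape: (5, 852)
Output shape: (5, 76)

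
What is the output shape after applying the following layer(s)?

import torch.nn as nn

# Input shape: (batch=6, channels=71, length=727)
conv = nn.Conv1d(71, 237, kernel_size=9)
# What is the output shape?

Input shape: (6, 71, 727)
Output shape: (6, 237, 719)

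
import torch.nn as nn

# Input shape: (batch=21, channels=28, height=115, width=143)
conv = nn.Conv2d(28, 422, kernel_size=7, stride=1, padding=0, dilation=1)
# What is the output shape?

Input shape: (21, 28, 115, 143)
Output shape: (21, 422, 109, 137)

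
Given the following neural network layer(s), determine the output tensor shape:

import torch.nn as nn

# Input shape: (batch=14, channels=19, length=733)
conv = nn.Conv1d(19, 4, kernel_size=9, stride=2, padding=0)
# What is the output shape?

Input shape: (14, 19, 733)
Output shape: (14, 4, 363)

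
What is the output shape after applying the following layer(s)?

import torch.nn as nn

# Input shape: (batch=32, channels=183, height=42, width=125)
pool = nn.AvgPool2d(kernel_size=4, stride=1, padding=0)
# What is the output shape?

Input shape: (32, 183, 42, 125)
Output shape: (32, 183, 39, 122)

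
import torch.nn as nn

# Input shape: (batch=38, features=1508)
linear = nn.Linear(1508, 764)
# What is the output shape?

Input shape: (38, 1508)
Output shape: (38, 764)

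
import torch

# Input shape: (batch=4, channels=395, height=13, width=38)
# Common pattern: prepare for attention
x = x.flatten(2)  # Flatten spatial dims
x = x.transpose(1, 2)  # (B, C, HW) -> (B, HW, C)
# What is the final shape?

Input shape: (4, 395, 13, 38)
  -> after flatten(2): (4, 395, 494)
Output shape: (4, 494, 395)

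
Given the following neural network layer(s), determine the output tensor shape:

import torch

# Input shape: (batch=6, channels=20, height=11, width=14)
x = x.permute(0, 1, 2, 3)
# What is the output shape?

Input shape: (6, 20, 11, 14)
Output shape: (6, 20, 11, 14)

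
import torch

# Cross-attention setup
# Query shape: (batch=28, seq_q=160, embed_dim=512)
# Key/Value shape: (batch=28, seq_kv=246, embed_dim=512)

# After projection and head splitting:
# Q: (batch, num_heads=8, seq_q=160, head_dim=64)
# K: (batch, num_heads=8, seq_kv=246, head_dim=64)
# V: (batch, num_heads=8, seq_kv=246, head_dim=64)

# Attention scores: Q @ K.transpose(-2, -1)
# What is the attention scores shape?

Input shape: (28, 160, 512)
Output shape: (28, 8, 160, 246)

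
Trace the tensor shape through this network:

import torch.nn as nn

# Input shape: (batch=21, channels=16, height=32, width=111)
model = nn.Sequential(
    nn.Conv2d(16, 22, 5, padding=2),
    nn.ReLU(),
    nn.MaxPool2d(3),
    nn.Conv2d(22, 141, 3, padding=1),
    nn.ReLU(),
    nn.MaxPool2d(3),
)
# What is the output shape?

Input shape: (21, 16, 32, 111)
  -> after first Conv2d: (21, 22, 32, 111)
  -> after first MaxPool2d: (21, 22, 10, 37)
  -> after second Conv2d: (21, 141, 10, 37)
Output shape: (21, 141, 3, 12)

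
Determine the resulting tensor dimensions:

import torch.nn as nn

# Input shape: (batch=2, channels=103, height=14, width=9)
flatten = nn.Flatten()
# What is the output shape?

Input shape: (2, 103, 14, 9)
Output shape: (2, 12978)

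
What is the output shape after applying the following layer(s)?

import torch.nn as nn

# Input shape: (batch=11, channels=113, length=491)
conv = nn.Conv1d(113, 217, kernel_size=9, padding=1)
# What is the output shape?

Input shape: (11, 113, 491)
Output shape: (11, 217, 485)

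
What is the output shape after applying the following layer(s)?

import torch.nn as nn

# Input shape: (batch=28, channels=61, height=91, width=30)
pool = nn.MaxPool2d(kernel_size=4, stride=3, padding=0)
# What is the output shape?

Input shape: (28, 61, 91, 30)
Output shape: (28, 61, 30, 9)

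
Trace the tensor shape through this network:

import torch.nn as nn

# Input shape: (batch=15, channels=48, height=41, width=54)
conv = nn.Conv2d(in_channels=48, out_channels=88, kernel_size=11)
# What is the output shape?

Input shape: (15, 48, 41, 54)
Output shape: (15, 88, 31, 44)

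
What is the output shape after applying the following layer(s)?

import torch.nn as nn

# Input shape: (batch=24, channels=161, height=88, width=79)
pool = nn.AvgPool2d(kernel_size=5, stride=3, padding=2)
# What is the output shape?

Input shape: (24, 161, 88, 79)
Output shape: (24, 161, 30, 27)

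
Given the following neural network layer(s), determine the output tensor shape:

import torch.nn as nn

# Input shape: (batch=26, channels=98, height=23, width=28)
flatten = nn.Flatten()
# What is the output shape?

Input shape: (26, 98, 23, 28)
Output shape: (26, 63112)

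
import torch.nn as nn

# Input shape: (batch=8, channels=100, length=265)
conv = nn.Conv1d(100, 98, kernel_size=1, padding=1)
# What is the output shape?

Input shape: (8, 100, 265)
Output shape: (8, 98, 267)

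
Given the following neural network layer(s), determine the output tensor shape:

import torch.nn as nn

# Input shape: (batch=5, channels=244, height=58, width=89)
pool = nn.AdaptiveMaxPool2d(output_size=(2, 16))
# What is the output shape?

Input shape: (5, 244, 58, 89)
Output shape: (5, 244, 2, 16)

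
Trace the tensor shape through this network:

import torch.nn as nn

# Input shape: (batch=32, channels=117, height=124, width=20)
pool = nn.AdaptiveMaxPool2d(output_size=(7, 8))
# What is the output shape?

Input shape: (32, 117, 124, 20)
Output shape: (32, 117, 7, 8)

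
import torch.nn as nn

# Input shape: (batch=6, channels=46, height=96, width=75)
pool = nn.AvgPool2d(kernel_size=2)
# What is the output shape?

Input shape: (6, 46, 96, 75)
Output shape: (6, 46, 48, 37)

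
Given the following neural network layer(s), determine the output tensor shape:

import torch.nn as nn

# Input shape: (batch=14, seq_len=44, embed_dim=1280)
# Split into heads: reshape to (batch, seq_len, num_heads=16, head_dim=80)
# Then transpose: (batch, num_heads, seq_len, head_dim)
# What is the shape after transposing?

Input shape: (14, 44, 1280)
  -> after reshape: (14, 44, 16, 80)
Output shape: (14, 16, 44, 80)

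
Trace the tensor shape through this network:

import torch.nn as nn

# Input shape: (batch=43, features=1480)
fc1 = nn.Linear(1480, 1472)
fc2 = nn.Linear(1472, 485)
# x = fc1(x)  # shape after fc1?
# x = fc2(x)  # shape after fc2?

Input shape: (43, 1480)
  -> after fc1: (43, 1472)
Output shape: (43, 485)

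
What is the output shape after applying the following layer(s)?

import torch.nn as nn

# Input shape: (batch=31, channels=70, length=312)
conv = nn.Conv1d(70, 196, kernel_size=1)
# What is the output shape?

Input shape: (31, 70, 312)
Output shape: (31, 196, 312)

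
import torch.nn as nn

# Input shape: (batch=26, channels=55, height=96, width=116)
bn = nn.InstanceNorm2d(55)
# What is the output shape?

Input shape: (26, 55, 96, 116)
Output shape: (26, 55, 96, 116)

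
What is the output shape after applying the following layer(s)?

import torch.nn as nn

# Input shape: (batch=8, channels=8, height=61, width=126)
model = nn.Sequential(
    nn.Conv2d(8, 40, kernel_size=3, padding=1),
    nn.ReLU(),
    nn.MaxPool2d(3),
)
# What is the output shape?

Input shape: (8, 8, 61, 126)
  -> after Conv2d: (8, 40, 61, 126)
  -> after ReLU: (8, 40, 61, 126)
Output shape: (8, 40, 20, 42)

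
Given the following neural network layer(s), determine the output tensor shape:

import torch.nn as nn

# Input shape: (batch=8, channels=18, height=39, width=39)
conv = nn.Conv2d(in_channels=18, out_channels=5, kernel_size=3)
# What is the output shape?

Input shape: (8, 18, 39, 39)
Output shape: (8, 5, 37, 37)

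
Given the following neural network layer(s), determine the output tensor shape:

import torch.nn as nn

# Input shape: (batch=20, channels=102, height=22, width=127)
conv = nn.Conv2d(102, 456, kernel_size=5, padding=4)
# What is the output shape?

Input shape: (20, 102, 22, 127)
Output shape: (20, 456, 26, 131)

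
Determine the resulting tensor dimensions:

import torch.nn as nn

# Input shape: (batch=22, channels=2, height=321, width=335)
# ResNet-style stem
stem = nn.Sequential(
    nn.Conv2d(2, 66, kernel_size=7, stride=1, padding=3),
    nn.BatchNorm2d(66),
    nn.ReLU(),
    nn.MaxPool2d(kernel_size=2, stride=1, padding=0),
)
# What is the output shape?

Input shape: (22, 2, 321, 335)
  -> after Conv2d 7x7 stride=1: (22, 66, 321, 335)
Output shape: (22, 66, 320, 334)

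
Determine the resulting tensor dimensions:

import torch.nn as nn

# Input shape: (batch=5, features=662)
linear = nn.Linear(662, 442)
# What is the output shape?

Input shape: (5, 662)
Output shape: (5, 442)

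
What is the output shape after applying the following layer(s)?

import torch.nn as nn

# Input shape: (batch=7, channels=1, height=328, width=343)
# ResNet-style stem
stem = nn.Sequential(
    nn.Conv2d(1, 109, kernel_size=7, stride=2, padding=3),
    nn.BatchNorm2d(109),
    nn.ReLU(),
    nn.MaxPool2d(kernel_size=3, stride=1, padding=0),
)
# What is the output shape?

Input shape: (7, 1, 328, 343)
  -> after Conv2d 7x7 stride=2: (7, 109, 164, 172)
Output shape: (7, 109, 162, 170)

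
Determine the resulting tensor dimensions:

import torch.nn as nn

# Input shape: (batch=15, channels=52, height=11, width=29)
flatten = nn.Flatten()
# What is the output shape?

Input shape: (15, 52, 11, 29)
Output shape: (15, 16588)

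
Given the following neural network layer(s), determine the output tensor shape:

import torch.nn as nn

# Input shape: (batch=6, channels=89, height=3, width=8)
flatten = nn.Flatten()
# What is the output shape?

Input shape: (6, 89, 3, 8)
Output shape: (6, 2136)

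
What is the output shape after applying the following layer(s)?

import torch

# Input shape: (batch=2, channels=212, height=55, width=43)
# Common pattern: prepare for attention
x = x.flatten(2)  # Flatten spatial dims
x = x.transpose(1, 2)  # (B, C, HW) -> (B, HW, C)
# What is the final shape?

Input shape: (2, 212, 55, 43)
  -> after flatten(2): (2, 212, 2365)
Output shape: (2, 2365, 212)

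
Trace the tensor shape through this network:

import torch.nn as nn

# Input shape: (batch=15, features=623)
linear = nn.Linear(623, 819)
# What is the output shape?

Input shape: (15, 623)
Output shape: (15, 819)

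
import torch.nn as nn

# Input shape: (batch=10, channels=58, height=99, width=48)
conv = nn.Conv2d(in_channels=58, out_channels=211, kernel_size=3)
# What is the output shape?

Input shape: (10, 58, 99, 48)
Output shape: (10, 211, 97, 46)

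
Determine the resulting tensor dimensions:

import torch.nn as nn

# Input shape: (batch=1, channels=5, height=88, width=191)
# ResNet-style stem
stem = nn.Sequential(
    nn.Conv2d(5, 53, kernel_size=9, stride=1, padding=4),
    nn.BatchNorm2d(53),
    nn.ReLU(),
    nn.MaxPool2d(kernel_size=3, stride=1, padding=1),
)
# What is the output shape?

Input shape: (1, 5, 88, 191)
  -> after Conv2d 9x9 stride=1: (1, 53, 88, 191)
Output shape: (1, 53, 88, 191)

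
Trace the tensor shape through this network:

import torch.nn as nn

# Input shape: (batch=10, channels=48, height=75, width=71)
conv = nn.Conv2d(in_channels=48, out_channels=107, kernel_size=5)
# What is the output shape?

Input shape: (10, 48, 75, 71)
Output shape: (10, 107, 71, 67)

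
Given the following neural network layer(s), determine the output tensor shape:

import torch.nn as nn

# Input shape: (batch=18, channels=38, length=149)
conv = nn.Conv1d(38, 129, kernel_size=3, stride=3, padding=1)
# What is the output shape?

Input shape: (18, 38, 149)
Output shape: (18, 129, 50)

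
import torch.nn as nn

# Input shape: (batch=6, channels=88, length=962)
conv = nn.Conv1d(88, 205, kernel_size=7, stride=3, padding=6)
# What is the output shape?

Input shape: (6, 88, 962)
Output shape: (6, 205, 323)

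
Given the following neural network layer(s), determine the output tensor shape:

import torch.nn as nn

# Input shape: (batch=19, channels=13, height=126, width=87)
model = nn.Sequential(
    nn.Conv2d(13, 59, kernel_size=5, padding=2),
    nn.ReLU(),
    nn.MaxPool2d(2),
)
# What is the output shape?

Input shape: (19, 13, 126, 87)
  -> after Conv2d: (19, 59, 126, 87)
  -> after ReLU: (19, 59, 126, 87)
Output shape: (19, 59, 63, 43)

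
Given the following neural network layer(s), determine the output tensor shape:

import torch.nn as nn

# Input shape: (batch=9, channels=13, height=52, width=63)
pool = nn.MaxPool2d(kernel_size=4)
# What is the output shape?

Input shape: (9, 13, 52, 63)
Output shape: (9, 13, 13, 15)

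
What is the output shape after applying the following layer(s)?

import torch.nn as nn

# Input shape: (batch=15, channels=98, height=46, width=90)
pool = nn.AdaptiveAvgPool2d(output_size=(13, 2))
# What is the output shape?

Input shape: (15, 98, 46, 90)
Output shape: (15, 98, 13, 2)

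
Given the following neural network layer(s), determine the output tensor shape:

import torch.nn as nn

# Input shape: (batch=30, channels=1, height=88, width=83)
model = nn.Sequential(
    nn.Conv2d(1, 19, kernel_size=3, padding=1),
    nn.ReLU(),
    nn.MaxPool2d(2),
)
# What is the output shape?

Input shape: (30, 1, 88, 83)
  -> after Conv2d: (30, 19, 88, 83)
  -> after ReLU: (30, 19, 88, 83)
Output shape: (30, 19, 44, 41)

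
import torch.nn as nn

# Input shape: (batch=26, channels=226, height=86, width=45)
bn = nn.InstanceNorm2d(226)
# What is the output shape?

Input shape: (26, 226, 86, 45)
Output shape: (26, 226, 86, 45)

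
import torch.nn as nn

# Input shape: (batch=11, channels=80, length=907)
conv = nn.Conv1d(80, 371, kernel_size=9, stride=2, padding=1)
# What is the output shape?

Input shape: (11, 80, 907)
Output shape: (11, 371, 451)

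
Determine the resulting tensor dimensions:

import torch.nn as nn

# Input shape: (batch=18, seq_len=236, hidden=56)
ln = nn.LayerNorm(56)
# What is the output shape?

Input shape: (18, 236, 56)
Output shape: (18, 236, 56)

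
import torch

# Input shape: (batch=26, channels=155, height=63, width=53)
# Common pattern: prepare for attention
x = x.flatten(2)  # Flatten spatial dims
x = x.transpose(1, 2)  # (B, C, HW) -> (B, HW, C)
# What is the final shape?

Input shape: (26, 155, 63, 53)
  -> after flatten(2): (26, 155, 3339)
Output shape: (26, 3339, 155)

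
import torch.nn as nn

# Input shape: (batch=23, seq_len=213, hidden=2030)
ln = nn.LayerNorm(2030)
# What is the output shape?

Input shape: (23, 213, 2030)
Output shape: (23, 213, 2030)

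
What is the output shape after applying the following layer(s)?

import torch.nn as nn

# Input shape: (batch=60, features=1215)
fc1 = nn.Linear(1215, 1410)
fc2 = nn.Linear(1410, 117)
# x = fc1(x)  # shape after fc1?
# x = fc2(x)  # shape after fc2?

Input shape: (60, 1215)
  -> after fc1: (60, 1410)
Output shape: (60, 117)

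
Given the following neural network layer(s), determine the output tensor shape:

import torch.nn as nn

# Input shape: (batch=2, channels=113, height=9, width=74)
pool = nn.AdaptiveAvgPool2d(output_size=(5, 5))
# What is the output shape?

Input shape: (2, 113, 9, 74)
Output shape: (2, 113, 5, 5)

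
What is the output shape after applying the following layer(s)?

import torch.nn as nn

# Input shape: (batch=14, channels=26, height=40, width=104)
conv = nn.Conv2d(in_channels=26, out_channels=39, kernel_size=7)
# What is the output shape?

Input shape: (14, 26, 40, 104)
Output shape: (14, 39, 34, 98)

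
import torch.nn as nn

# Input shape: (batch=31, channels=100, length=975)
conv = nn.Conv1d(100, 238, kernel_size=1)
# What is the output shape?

Input shape: (31, 100, 975)
Output shape: (31, 238, 975)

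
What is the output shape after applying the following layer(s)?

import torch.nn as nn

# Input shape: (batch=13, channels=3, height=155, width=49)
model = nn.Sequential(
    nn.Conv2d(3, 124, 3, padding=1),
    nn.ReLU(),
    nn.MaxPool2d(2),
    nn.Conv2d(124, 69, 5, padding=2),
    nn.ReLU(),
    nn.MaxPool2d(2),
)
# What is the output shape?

Input shape: (13, 3, 155, 49)
  -> after first Conv2d: (13, 124, 155, 49)
  -> after first MaxPool2d: (13, 124, 77, 24)
  -> after second Conv2d: (13, 69, 77, 24)
Output shape: (13, 69, 38, 12)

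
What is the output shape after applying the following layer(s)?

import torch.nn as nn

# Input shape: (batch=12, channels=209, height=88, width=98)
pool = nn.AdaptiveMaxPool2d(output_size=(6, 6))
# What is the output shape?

Input shape: (12, 209, 88, 98)
Output shape: (12, 209, 6, 6)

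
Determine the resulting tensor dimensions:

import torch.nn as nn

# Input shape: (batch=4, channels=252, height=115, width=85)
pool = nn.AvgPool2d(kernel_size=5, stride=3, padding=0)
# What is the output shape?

Input shape: (4, 252, 115, 85)
Output shape: (4, 252, 37, 27)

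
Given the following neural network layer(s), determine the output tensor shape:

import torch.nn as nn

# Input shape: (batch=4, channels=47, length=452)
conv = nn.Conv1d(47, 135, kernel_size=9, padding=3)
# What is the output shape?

Input shape: (4, 47, 452)
Output shape: (4, 135, 450)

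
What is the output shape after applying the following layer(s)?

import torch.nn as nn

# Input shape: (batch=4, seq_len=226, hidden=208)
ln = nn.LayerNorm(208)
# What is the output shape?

Input shape: (4, 226, 208)
Output shape: (4, 226, 208)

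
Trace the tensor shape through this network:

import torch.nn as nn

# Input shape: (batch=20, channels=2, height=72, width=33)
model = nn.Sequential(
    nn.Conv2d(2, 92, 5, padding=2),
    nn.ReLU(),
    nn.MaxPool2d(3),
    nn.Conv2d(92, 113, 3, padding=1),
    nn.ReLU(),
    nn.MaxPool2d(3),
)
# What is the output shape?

Input shape: (20, 2, 72, 33)
  -> after first Conv2d: (20, 92, 72, 33)
  -> after first MaxPool2d: (20, 92, 24, 11)
  -> after second Conv2d: (20, 113, 24, 11)
Output shape: (20, 113, 8, 3)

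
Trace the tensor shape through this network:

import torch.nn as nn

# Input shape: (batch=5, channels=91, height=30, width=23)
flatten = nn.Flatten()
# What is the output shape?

Input shape: (5, 91, 30, 23)
Output shape: (5, 62790)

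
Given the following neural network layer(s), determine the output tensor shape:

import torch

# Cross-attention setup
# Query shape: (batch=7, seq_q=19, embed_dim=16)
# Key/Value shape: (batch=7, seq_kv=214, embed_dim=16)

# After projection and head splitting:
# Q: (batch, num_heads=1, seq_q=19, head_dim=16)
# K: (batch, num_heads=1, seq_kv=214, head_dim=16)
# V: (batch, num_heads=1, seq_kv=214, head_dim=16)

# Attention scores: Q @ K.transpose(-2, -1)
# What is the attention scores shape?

Input shape: (7, 19, 16)
Output shape: (7, 1, 19, 214)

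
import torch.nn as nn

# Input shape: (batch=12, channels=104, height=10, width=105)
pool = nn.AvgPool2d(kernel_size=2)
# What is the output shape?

Input shape: (12, 104, 10, 105)
Output shape: (12, 104, 5, 52)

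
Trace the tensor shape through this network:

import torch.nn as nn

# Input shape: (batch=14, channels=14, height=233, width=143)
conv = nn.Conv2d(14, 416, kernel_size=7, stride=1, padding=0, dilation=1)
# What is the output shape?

Input shape: (14, 14, 233, 143)
Output shape: (14, 416, 227, 137)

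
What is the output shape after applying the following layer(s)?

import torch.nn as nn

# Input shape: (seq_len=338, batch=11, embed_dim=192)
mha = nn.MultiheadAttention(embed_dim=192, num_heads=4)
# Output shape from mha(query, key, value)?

Input shape: (338, 11, 192)
Output shape: (338, 11, 192)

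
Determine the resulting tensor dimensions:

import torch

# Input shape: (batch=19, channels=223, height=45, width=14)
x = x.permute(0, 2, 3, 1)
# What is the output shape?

Input shape: (19, 223, 45, 14)
Output shape: (19, 45, 14, 223)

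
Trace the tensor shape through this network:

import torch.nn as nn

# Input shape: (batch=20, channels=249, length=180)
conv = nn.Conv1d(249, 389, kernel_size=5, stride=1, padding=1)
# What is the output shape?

Input shape: (20, 249, 180)
Output shape: (20, 389, 178)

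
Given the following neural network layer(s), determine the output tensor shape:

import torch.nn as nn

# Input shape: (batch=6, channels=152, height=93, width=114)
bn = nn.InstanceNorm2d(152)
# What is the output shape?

Input shape: (6, 152, 93, 114)
Output shape: (6, 152, 93, 114)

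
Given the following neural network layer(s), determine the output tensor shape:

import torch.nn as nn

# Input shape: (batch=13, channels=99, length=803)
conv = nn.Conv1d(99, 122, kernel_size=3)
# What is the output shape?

Input shape: (13, 99, 803)
Output shape: (13, 122, 801)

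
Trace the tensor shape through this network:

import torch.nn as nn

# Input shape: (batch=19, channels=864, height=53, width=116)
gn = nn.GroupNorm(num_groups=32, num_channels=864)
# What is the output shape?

Input shape: (19, 864, 53, 116)
Output shape: (19, 864, 53, 116)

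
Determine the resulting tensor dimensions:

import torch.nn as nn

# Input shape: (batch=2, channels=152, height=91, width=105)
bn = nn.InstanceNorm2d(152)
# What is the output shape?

Input shape: (2, 152, 91, 105)
Output shape: (2, 152, 91, 105)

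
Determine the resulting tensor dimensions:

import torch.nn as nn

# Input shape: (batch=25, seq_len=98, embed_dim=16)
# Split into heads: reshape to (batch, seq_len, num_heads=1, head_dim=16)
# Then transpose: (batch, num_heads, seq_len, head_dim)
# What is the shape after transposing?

Input shape: (25, 98, 16)
  -> after reshape: (25, 98, 1, 16)
Output shape: (25, 1, 98, 16)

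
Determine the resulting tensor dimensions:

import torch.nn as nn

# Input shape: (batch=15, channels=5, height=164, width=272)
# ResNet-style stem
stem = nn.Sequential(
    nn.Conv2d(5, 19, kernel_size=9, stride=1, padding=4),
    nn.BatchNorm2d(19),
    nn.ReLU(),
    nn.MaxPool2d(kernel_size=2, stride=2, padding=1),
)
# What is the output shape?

Input shape: (15, 5, 164, 272)
  -> after Conv2d 9x9 stride=1: (15, 19, 164, 272)
Output shape: (15, 19, 83, 137)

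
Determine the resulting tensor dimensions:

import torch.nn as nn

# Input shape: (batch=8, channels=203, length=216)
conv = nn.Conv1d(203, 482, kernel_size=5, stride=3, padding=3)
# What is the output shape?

Input shape: (8, 203, 216)
Output shape: (8, 482, 73)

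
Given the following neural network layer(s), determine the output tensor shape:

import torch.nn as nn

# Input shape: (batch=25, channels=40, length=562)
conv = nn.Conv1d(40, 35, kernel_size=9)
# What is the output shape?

Input shape: (25, 40, 562)
Output shape: (25, 35, 554)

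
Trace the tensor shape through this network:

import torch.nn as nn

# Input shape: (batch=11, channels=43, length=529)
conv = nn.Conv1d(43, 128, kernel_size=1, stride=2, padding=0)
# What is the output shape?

Input shape: (11, 43, 529)
Output shape: (11, 128, 265)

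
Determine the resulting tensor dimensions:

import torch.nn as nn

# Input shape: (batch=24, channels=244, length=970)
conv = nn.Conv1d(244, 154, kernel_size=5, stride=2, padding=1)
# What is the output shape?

Input shape: (24, 244, 970)
Output shape: (24, 154, 484)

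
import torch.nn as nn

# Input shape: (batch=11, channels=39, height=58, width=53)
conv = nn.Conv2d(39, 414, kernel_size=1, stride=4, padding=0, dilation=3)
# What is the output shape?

Input shape: (11, 39, 58, 53)
Output shape: (11, 414, 15, 14)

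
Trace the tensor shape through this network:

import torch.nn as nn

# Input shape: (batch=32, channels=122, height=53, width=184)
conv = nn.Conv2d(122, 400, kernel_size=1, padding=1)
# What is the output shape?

Input shape: (32, 122, 53, 184)
Output shape: (32, 400, 55, 186)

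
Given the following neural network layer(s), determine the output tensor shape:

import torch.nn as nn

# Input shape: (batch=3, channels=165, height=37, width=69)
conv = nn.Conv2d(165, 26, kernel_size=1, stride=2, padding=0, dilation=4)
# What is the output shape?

Input shape: (3, 165, 37, 69)
Output shape: (3, 26, 19, 35)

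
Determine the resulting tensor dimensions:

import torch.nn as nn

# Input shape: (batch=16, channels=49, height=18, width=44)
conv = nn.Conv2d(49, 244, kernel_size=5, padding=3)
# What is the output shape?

Input shape: (16, 49, 18, 44)
Output shape: (16, 244, 20, 46)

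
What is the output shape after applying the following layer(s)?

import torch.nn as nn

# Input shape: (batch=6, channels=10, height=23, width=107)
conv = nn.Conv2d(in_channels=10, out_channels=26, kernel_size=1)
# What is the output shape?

Input shape: (6, 10, 23, 107)
Output shape: (6, 26, 23, 107)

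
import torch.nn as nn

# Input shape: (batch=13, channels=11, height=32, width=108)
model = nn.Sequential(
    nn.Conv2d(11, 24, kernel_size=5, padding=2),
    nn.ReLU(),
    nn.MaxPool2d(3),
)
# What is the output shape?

Input shape: (13, 11, 32, 108)
  -> after Conv2d: (13, 24, 32, 108)
  -> after ReLU: (13, 24, 32, 108)
Output shape: (13, 24, 10, 36)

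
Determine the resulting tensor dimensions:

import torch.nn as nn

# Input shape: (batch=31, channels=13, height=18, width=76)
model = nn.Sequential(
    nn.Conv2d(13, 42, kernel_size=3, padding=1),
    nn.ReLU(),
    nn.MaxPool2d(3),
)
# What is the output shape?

Input shape: (31, 13, 18, 76)
  -> after Conv2d: (31, 42, 18, 76)
  -> after ReLU: (31, 42, 18, 76)
Output shape: (31, 42, 6, 25)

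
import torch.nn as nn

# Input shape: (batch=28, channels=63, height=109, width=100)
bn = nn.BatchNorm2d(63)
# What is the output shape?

Input shape: (28, 63, 109, 100)
Output shape: (28, 63, 109, 100)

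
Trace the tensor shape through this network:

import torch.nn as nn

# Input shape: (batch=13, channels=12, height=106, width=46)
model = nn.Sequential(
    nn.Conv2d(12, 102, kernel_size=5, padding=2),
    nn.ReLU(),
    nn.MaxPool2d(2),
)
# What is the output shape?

Input shape: (13, 12, 106, 46)
  -> after Conv2d: (13, 102, 106, 46)
  -> after ReLU: (13, 102, 106, 46)
Output shape: (13, 102, 53, 23)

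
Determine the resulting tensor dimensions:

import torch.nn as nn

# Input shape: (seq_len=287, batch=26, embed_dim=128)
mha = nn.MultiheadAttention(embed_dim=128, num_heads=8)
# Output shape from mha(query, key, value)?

Input shape: (287, 26, 128)
Output shape: (287, 26, 128)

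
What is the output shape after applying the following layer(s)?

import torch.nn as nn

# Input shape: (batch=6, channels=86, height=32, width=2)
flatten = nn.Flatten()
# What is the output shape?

Input shape: (6, 86, 32, 2)
Output shape: (6, 5504)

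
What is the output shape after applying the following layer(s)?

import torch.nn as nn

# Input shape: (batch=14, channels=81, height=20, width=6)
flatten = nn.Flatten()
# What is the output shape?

Input shape: (14, 81, 20, 6)
Output shape: (14, 9720)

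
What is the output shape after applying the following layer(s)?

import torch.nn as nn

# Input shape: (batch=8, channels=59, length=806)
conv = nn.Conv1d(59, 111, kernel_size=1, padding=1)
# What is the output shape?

Input shape: (8, 59, 806)
Output shape: (8, 111, 808)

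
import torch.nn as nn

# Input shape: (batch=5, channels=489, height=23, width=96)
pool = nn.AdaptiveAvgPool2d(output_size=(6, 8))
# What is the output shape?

Input shape: (5, 489, 23, 96)
Output shape: (5, 489, 6, 8)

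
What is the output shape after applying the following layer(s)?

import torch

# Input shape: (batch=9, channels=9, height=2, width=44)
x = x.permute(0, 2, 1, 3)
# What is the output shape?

Input shape: (9, 9, 2, 44)
Output shape: (9, 2, 9, 44)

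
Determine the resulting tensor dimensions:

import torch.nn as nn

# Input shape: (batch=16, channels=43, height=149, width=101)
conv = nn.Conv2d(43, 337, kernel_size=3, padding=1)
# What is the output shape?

Input shape: (16, 43, 149, 101)
Output shape: (16, 337, 149, 101)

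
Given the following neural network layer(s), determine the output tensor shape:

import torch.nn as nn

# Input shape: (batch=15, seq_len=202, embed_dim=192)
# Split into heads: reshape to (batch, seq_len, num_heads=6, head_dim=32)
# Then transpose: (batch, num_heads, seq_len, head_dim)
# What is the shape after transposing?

Input shape: (15, 202, 192)
  -> after reshape: (15, 202, 6, 32)
Output shape: (15, 6, 202, 32)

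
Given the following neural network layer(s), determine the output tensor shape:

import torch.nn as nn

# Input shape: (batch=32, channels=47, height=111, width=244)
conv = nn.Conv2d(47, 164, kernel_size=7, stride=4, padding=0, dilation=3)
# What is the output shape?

Input shape: (32, 47, 111, 244)
Output shape: (32, 164, 24, 57)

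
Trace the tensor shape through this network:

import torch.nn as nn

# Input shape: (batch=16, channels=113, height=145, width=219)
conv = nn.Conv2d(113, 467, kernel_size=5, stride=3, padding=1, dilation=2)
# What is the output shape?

Input shape: (16, 113, 145, 219)
Output shape: (16, 467, 47, 71)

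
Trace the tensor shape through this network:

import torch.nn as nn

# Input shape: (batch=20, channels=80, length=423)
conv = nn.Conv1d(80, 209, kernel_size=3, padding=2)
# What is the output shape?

Input shape: (20, 80, 423)
Output shape: (20, 209, 425)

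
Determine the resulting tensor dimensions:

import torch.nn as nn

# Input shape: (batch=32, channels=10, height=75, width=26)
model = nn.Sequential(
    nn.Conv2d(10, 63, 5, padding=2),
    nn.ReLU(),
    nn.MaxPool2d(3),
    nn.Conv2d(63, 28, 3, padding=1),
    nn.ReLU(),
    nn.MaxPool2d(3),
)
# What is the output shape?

Input shape: (32, 10, 75, 26)
  -> after first Conv2d: (32, 63, 75, 26)
  -> after first MaxPool2d: (32, 63, 25, 8)
  -> after second Conv2d: (32, 28, 25, 8)
Output shape: (32, 28, 8, 2)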